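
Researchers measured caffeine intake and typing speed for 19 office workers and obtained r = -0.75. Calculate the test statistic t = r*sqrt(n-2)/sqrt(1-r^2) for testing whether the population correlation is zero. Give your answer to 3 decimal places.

t = r·√(n−2) / √(1−r²) with r = -0.75, n = 19
  = -0.75·√17 / √(1 − 0.5625)
  = -0.75·4.123106 / 0.661438
  = -3.092329 / 0.661438 = -4.675

-4.675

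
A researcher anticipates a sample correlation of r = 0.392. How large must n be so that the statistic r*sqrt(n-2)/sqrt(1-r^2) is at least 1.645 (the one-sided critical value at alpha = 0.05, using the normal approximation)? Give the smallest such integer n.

Need r·√(n−2)/√(1−r²) ≥ 1.645
√(n−2) ≥ 1.645·√(1−0.153664) / 0.392 = 1.645·0.919965 / 0.392 = 3.8606
n−2 ≥ 14.9042  ⇒  n ≥ 16.9042
Smallest integer n = 17

17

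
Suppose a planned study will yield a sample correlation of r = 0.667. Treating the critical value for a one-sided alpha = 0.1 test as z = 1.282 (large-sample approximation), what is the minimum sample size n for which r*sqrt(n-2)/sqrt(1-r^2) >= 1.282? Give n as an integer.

r√(n−2)/√(1−r²) ≥ 1.282  ⇔  n−2 ≥ (1.282)²·(1−r²)/r²
(1−r²)/r² = (1−0.444889)/0.444889 = 1.2478
n ≥ 2 + 1.643524·1.2478 = 2 + 2.0508 = 4.0508
⌈4.0508⌉ = 5

5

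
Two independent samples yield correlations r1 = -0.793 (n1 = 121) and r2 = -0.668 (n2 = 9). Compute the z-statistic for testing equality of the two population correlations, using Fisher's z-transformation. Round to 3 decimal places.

-0.651

Fisher z-transforms: z1 = atanh(-0.793) = -1.079463, z2 = atanh(-0.668) = -0.807123; difference d = -0.272340
Var(d) = 1/118 + 1/6 = 0.0084746 + 0.1666667 = 0.1751413
z = d/√Var(d) = -0.272340 / √0.1751413 = -0.272340 / 0.418499 = -0.651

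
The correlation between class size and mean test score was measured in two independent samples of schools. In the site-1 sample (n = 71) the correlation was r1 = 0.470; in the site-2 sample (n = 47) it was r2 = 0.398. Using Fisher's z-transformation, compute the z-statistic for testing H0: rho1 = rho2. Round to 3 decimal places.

z1 = atanh(0.470) = 0.510070,  z2 = atanh(0.398) = 0.421270
SE = √(1/(n1−3) + 1/(n2−3)) = √(1/68 + 1/44) = √(0.0147059 + 0.0227273) = √0.0374332 = 0.193477
z = (z1 − z2)/SE = (0.510070 − 0.421270) / 0.193477 = 0.088800 / 0.193477 = 0.459

0.459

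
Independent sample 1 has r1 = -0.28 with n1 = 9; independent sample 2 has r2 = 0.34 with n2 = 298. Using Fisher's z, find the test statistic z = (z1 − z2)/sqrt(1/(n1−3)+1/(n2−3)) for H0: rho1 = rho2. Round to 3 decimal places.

Fisher z-transforms: z1 = atanh(-0.28) = -0.287682, z2 = atanh(0.34) = 0.354093; difference d = -0.641775
Var(d) = 1/6 + 1/295 = 0.1666667 + 0.0033898 = 0.1700565
z = d/√Var(d) = -0.641775 / √0.1700565 = -0.641775 / 0.412379 = -1.556

-1.556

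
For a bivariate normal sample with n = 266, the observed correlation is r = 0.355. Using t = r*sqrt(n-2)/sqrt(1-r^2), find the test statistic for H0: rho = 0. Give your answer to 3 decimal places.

6.170

t = r·√(n−2) / √(1−r²) with r = 0.355, n = 266
  = 0.355·√264 / √(1 − 0.126025)
  = 0.355·16.248077 / 0.934866
  = 5.768067 / 0.934866 = 6.170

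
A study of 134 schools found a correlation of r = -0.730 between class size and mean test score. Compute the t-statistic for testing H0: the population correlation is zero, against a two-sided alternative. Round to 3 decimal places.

t = r·√(n−2) / √(1−r²) with r = -0.730, n = 134
  = -0.730·√132 / √(1 − 0.532900)
  = -0.730·11.489125 / 0.683447
  = -8.387061 / 0.683447 = -12.272

-12.272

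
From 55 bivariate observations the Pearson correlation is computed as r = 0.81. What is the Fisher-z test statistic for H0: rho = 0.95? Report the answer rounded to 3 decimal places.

-5.082

Fisher z: atanh(0.81) = 1.127029, atanh(0.95) = 1.831781
z = (z_r − z_0)·√(n−3) = (1.127029 − 1.831781)·√52 = -0.704752 · 7.211103 = -5.082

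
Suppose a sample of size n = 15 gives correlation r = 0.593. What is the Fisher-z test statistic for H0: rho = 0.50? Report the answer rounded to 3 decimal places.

Fisher z: atanh(0.593) = 0.682281, atanh(0.50) = 0.549306
z = (z_r − z_0)·√(n−3) = (0.682281 − 0.549306)·√12 = 0.132975 · 3.464102 = 0.461

0.461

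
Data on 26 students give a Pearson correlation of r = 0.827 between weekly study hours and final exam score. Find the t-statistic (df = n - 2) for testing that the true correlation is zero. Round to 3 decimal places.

7.206

1 − r² = 1 − 0.683929 = 0.316071;  √(1−r²) = 0.562202
√(n−2) = √24 = 4.898979
t = r·√(n−2)/√(1−r²) = 0.827 · 4.898979 / 0.562202 = 7.206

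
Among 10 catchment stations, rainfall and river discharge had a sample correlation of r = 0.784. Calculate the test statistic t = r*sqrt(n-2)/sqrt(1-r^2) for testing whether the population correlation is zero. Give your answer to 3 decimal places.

t = r·√(n−2) / √(1−r²) with r = 0.784, n = 10
  = 0.784·√8 / √(1 − 0.614656)
  = 0.784·2.828427 / 0.620761
  = 2.217487 / 0.620761 = 3.572

3.572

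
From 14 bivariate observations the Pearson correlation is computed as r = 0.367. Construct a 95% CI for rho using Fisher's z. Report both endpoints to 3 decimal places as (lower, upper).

Fisher z: z_r = atanh(r) = ½·ln((1+0.367)/(1−0.367)) = 0.384952
SE(z) = 1/√(n−3) = 1/√11 = 0.301511
95% ⇒ z* = 1.960; margin = 1.960·0.301511 = 0.590962
CI on z-scale: (-0.206010, 0.975914)
Back-transform: tanh(-0.206010) = -0.203144, tanh(0.975914) = 0.751292

(-0.203, 0.751)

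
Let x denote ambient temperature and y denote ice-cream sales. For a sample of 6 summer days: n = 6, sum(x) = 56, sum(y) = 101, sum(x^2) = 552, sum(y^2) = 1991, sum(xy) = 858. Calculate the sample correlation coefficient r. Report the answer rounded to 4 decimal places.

-0.9167

S_xy = nΣxy − ΣxΣy = 6·858 − 56·101 = 5148 − 5656 = -508
S_xx = nΣx² − (Σx)² = 6·552 − 56² = 3312 − 3136 = 176
S_yy = nΣy² − (Σy)² = 6·1991 − 101² = 11946 − 10201 = 1745
r = S_xy / √(S_xx·S_yy) = -508 / √(176·1745) = -508 / √307120 = -508 / 554.1841 = -0.9167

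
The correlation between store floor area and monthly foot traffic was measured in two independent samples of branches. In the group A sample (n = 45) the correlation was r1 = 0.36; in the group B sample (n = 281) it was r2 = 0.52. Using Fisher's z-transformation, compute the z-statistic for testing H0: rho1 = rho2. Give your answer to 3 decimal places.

-1.205

Fisher z-transforms: z1 = atanh(0.36) = 0.376886, z2 = atanh(0.52) = 0.576340; difference d = -0.199454
Var(d) = 1/42 + 1/278 = 0.0238095 + 0.0035971 = 0.0274066
z = d/√Var(d) = -0.199454 / √0.0274066 = -0.199454 / 0.165549 = -1.205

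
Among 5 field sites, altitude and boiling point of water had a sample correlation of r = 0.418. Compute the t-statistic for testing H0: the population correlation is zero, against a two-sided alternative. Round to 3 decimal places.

0.797

1 − r² = 1 − 0.174724 = 0.825276;  √(1−r²) = 0.908447
√(n−2) = √3 = 1.732051
t = r·√(n−2)/√(1−r²) = 0.418 · 1.732051 / 0.908447 = 0.797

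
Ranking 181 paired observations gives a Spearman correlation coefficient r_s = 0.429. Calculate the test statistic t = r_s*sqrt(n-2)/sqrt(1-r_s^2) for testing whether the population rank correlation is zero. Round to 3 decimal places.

6.354

1 − r_s² = 1 − 0.184041 = 0.815959;  √(1−r_s²) = 0.903304
√(n−2) = √179 = 13.379088
t = r_s·√(n−2)/√(1−r_s²) = 0.429 · 13.379088 / 0.903304 = 6.354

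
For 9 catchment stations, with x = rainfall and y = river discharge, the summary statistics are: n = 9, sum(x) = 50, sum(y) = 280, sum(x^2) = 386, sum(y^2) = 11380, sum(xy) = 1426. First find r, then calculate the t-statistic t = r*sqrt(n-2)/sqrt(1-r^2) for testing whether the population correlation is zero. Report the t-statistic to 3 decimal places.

-0.657

S_xy = nΣxy − ΣxΣy = 9·1426 − 50·280 = 12834 − 14000 = -1166
S_xx = nΣx² − (Σx)² = 9·386 − 50² = 3474 − 2500 = 974
S_yy = nΣy² − (Σy)² = 9·11380 − 280² = 102420 − 78400 = 24020
r = S_xy / √(S_xx·S_yy) = -1166 / √(974·24020) = -1166 / √23395480 = -1166 / 4836.8874 = -0.2411
t = r·√(n−2)/√(1−r²) = -0.2411·√7 / √(1−0.058129) = -0.637891 / 0.970500 = -0.657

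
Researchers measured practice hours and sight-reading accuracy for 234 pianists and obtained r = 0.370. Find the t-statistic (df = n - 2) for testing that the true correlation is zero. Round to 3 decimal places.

6.066

t = r·√(n−2) / √(1−r²) with r = 0.370, n = 234
  = 0.370·√232 / √(1 − 0.136900)
  = 0.370·15.231546 / 0.929032
  = 5.635672 / 0.929032 = 6.066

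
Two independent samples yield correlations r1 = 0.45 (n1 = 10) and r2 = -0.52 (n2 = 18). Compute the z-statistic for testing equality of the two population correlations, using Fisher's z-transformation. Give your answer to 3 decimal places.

Fisher z-transforms: z1 = atanh(0.45) = 0.484700, z2 = atanh(-0.52) = -0.576340; difference d = 1.061040
Var(d) = 1/7 + 1/15 = 0.1428571 + 0.0666667 = 0.2095238
z = d/√Var(d) = 1.061040 / √0.2095238 = 1.061040 / 0.457738 = 2.318

2.318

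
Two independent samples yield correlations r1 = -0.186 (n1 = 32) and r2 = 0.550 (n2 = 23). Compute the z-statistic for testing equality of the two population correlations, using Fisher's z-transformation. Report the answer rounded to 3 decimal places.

-2.775

Fisher z-transforms: z1 = atanh(-0.186) = -0.188191, z2 = atanh(0.550) = 0.618381; difference d = -0.806572
Var(d) = 1/29 + 1/20 = 0.0344828 + 0.0500000 = 0.0844828
z = d/√Var(d) = -0.806572 / √0.0844828 = -0.806572 / 0.290659 = -2.775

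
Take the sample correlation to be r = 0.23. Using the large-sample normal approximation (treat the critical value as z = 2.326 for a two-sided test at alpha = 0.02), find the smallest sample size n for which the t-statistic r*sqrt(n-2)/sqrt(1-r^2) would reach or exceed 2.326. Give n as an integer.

r√(n−2)/√(1−r²) ≥ 2.326  ⇔  n−2 ≥ (2.326)²·(1−r²)/r²
(1−r²)/r² = (1−0.0529)/0.0529 = 17.9036
n ≥ 2 + 5.410276·17.9036 = 2 + 96.8634 = 98.8634
⌈98.8634⌉ = 99

99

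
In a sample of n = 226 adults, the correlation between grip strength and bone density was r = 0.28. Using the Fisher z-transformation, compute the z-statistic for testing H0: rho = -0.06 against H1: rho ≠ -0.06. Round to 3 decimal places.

Fisher z: atanh(0.28) = 0.287682, atanh(-0.06) = -0.060072
z = (z_r − z_0)·√(n−3) = (0.287682 − (-0.060072))·√223 = 0.347754 · 14.933185 = 5.193

5.193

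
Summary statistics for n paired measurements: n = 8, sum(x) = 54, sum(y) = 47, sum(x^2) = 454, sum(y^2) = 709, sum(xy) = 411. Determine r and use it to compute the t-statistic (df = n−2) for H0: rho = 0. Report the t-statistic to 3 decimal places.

1.327

Numerator: nΣxy − (Σx)(Σy) = 8·411 − (54)(47) = 750
Denominator: √[(nΣx²−(Σx)²)(nΣy²−(Σy)²)]
  nΣx²−(Σx)² = 8·454 − 2916 = 716;  nΣy²−(Σy)² = 8·709 − 2209 = 3463
  √(716·3463) = √2479508 = 1574.6454
r = 750 / 1574.6454 = 0.4763
t = r·√(n−2)/√(1−r²) = 0.4763·√6 / √(1−0.226862) = 1.166692 / 0.879283 = 1.327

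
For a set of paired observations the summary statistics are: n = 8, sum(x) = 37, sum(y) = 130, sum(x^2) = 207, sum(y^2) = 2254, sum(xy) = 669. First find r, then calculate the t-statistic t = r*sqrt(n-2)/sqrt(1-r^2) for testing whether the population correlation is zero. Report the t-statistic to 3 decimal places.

S_xy = nΣxy − ΣxΣy = 8·669 − 37·130 = 5352 − 4810 = 542
S_xx = nΣx² − (Σx)² = 8·207 − 37² = 1656 − 1369 = 287
S_yy = nΣy² − (Σy)² = 8·2254 − 130² = 18032 − 16900 = 1132
r = S_xy / √(S_xx·S_yy) = 542 / √(287·1132) = 542 / √324884 = 542 / 569.9860 = 0.9509
t = r·√(n−2)/√(1−r²) = 0.9509·√6 / √(1−0.904211) = 2.329220 / 0.309498 = 7.526

7.526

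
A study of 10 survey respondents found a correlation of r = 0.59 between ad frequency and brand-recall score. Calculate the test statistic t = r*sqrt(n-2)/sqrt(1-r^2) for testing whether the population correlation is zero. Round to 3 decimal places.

2.067

t = r·√(n−2) / √(1−r²) with r = 0.59, n = 10
  = 0.59·√8 / √(1 − 0.3481)
  = 0.59·2.828427 / 0.807403
  = 1.668772 / 0.807403 = 2.067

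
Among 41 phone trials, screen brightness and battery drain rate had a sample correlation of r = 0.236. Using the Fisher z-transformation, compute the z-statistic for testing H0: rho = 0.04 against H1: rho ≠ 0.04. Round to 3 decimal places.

z_r = atanh(0.236) = 0.240534,  z_0 = atanh(0.04) = 0.040021
SE = 1/√(n−3) = 1/√38 = 0.162221
z = (z_r − z_0)/SE = (0.240534 − 0.040021) / 0.162221 = 0.200513 / 0.162221 = 1.236

1.236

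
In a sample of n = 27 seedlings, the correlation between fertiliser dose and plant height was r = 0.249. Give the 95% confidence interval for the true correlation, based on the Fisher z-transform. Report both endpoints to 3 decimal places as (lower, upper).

z_r = atanh(0.249) = 0.254346;  SE = 1/√(n−3) = 1/√24 = 0.204124
z-limits: 0.254346 ± 1.960·0.204124 = 0.254346 ± 0.400083 = [-0.145737, 0.654429]
ρ-limits: (tanh -0.145737, tanh 0.654429) = (-0.145, 0.575)

(-0.145, 0.575)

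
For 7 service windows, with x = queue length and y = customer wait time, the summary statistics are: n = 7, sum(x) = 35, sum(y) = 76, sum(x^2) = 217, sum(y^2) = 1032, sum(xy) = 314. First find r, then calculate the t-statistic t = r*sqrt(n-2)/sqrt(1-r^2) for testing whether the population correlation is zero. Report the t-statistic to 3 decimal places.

-2.242

S_xy = nΣxy − ΣxΣy = 7·314 − 35·76 = 2198 − 2660 = -462
S_xx = nΣx² − (Σx)² = 7·217 − 35² = 1519 − 1225 = 294
S_yy = nΣy² − (Σy)² = 7·1032 − 76² = 7224 − 5776 = 1448
r = S_xy / √(S_xx·S_yy) = -462 / √(294·1448) = -462 / √425712 = -462 / 652.4661 = -0.7081
t = r·√(n−2)/√(1−r²) = -0.7081·√5 / √(1−0.501406) = -1.583360 / 0.706112 = -2.242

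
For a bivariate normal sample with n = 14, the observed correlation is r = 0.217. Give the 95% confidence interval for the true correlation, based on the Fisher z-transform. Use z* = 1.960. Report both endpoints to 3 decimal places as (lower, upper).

(-0.354, 0.670)

z_r = atanh(0.217) = 0.220506;  SE = 1/√(n−3) = 1/√11 = 0.301511
z-limits: 0.220506 ± 1.960·0.301511 = 0.220506 ± 0.590962 = [-0.370456, 0.811468]
ρ-limits: (tanh -0.370456, tanh 0.811468) = (-0.354, 0.670)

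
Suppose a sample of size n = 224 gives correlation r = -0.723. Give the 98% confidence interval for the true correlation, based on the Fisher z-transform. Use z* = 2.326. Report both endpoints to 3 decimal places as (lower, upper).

z_r = atanh(-0.723) = -0.913902;  SE = 1/√(n−3) = 1/√221 = 0.067267
z-limits: -0.913902 ± 2.326·0.067267 = -0.913902 ± 0.156463 = [-1.070365, -0.757439]
ρ-limits: (tanh -1.070365, tanh -0.757439) = (-0.790, -0.640)

(-0.790, -0.640)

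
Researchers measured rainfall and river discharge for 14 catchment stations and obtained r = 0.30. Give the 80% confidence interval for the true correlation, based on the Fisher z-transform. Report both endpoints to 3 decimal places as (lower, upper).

(-0.077, 0.602)

z_r = atanh(0.30) = 0.309520;  SE = 1/√(n−3) = 1/√11 = 0.301511
z-limits: 0.309520 ± 1.282·0.301511 = 0.309520 ± 0.386537 = [-0.077017, 0.696057]
ρ-limits: (tanh -0.077017, tanh 0.696057) = (-0.077, 0.602)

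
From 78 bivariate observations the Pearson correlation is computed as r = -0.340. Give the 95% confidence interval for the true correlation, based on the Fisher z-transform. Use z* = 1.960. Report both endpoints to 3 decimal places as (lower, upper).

z_r = atanh(-0.340) = -0.354093;  SE = 1/√(n−3) = 1/√75 = 0.115470
z-limits: -0.354093 ± 1.960·0.115470 = -0.354093 ± 0.226321 = [-0.580414, -0.127772]
ρ-limits: (tanh -0.580414, tanh -0.127772) = (-0.523, -0.127)

(-0.523, -0.127)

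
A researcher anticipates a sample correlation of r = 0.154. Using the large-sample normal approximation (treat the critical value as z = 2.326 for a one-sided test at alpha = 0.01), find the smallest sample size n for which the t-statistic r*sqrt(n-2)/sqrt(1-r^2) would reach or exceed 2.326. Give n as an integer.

Need r·√(n−2)/√(1−r²) ≥ 2.326
√(n−2) ≥ 2.326·√(1−0.023716) / 0.154 = 2.326·0.988071 / 0.154 = 14.9237
n−2 ≥ 222.7168  ⇒  n ≥ 224.7168
Smallest integer n = 225

225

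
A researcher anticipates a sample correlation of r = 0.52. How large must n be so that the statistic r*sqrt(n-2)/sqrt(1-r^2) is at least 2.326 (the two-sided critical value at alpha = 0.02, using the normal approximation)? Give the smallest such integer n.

Need r·√(n−2)/√(1−r²) ≥ 2.326
√(n−2) ≥ 2.326·√(1−0.2704) / 0.52 = 2.326·0.854166 / 0.52 = 3.8208
n−2 ≥ 14.5985  ⇒  n ≥ 16.5985
Smallest integer n = 17

17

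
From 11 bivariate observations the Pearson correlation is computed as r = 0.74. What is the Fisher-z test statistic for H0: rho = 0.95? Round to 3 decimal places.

z_r = atanh(0.74) = 0.950479,  z_0 = atanh(0.95) = 1.831781
SE = 1/√(n−3) = 1/√8 = 0.353553
z = (z_r − z_0)/SE = (0.950479 − 1.831781) / 0.353553 = -0.881302 / 0.353553 = -2.493

-2.493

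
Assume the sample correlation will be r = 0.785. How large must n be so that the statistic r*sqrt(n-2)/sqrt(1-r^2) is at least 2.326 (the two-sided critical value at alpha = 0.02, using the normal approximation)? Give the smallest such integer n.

r√(n−2)/√(1−r²) ≥ 2.326  ⇔  n−2 ≥ (2.326)²·(1−r²)/r²
(1−r²)/r² = (1−0.616225)/0.616225 = 0.6228
n ≥ 2 + 5.410276·0.6228 = 2 + 3.3695 = 5.3695
⌈5.3695⌉ = 6

6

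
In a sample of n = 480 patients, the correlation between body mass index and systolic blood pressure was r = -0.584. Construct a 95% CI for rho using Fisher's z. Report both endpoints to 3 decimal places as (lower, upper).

(-0.640, -0.522)

Fisher z: z_r = atanh(r) = ½·ln((1+(-0.584))/(1−(-0.584))) = -0.668512
SE(z) = 1/√(n−3) = 1/√477 = 0.045787
95% ⇒ z* = 1.960; margin = 1.960·0.045787 = 0.089743
CI on z-scale: (-0.758255, -0.578769)
Back-transform: tanh(-0.758255) = -0.640048, tanh(-0.578769) = -0.521770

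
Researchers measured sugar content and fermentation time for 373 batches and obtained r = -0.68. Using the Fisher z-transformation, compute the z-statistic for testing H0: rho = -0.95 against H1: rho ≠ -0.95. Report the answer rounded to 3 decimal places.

Fisher z: atanh(-0.68) = -0.829114, atanh(-0.95) = -1.831781
z = (z_r − z_0)·√(n−3) = (-0.829114 − (-1.831781))·√370 = 1.002667 · 19.235384 = 19.287

19.287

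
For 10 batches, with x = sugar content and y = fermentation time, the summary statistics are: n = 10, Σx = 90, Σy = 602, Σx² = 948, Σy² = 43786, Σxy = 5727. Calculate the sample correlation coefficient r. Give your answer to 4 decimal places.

Numerator: nΣxy − (Σx)(Σy) = 10·5727 − (90)(602) = 3090
Denominator: √[(nΣx²−(Σx)²)(nΣy²−(Σy)²)]
  nΣx²−(Σx)² = 10·948 − 8100 = 1380;  nΣy²−(Σy)² = 10·43786 − 362404 = 75456
  √(1380·75456) = √104129280 = 10204.3755
r = 3090 / 10204.3755 = 0.3028

0.3028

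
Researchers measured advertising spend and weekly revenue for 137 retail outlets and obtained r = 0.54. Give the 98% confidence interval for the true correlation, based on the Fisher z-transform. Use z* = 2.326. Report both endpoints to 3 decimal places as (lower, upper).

(0.383, 0.667)

Fisher z: z_r = atanh(r) = ½·ln((1+0.54)/(1−0.54)) = 0.604156
SE(z) = 1/√(n−3) = 1/√134 = 0.086387
98% ⇒ z* = 2.326; margin = 2.326·0.086387 = 0.200936
CI on z-scale: (0.403220, 0.805092)
Back-transform: tanh(0.403220) = 0.382701, tanh(0.805092) = 0.666874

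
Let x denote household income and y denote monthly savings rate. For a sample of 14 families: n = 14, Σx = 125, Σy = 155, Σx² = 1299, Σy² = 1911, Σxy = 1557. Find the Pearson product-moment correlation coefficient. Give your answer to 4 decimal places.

Numerator: nΣxy − (Σx)(Σy) = 14·1557 − (125)(155) = 2423
Denominator: √[(nΣx²−(Σx)²)(nΣy²−(Σy)²)]
  nΣx²−(Σx)² = 14·1299 − 15625 = 2561;  nΣy²−(Σy)² = 14·1911 − 24025 = 2729
  √(2561·2729) = √6988969 = 2643.6658
r = 2423 / 2643.6658 = 0.9165

0.9165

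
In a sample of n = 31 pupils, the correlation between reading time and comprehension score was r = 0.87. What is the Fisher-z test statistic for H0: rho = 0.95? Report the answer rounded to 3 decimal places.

-2.639

z_r = atanh(0.87) = 1.333080,  z_0 = atanh(0.95) = 1.831781
SE = 1/√(n−3) = 1/√28 = 0.188982
z = (z_r − z_0)/SE = (1.333080 − 1.831781) / 0.188982 = -0.498701 / 0.188982 = -2.639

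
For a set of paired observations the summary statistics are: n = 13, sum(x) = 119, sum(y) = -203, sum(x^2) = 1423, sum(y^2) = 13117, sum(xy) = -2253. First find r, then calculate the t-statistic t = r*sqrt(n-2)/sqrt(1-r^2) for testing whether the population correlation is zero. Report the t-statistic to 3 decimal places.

-0.736

Numerator: nΣxy − (Σx)(Σy) = 13·(-2253) − (119)(-203) = -5132
Denominator: √[(nΣx²−(Σx)²)(nΣy²−(Σy)²)]
  nΣx²−(Σx)² = 13·1423 − 14161 = 4338;  nΣy²−(Σy)² = 13·13117 − 41209 = 129312
  √(4338·129312) = √560955456 = 23684.4982
r = -5132 / 23684.4982 = -0.2167
t = r·√(n−2)/√(1−r²) = -0.2167·√11 / √(1−0.046959) = -0.718713 / 0.976238 = -0.736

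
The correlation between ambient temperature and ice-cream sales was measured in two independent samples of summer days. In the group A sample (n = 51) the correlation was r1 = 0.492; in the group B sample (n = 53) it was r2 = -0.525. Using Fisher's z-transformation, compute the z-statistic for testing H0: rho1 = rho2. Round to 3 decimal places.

5.552

Fisher z-transforms: z1 = atanh(0.492) = 0.538696, z2 = atanh(-0.525) = -0.583217; difference d = 1.121913
Var(d) = 1/48 + 1/50 = 0.0208333 + 0.0200000 = 0.0408333
z = d/√Var(d) = 1.121913 / √0.0408333 = 1.121913 / 0.202073 = 5.552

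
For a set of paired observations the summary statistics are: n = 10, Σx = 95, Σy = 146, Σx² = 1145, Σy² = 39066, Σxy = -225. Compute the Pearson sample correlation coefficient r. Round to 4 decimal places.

Numerator: nΣxy − (Σx)(Σy) = 10·(-225) − (95)(146) = -16120
Denominator: √[(nΣx²−(Σx)²)(nΣy²−(Σy)²)]
  nΣx²−(Σx)² = 10·1145 − 9025 = 2425;  nΣy²−(Σy)² = 10·39066 − 21316 = 369344
  √(2425·369344) = √895659200 = 29927.5659
r = -16120 / 29927.5659 = -0.5386

-0.5386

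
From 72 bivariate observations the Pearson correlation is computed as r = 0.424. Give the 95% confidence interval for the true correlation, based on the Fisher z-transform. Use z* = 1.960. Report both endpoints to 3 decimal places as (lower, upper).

(0.213, 0.597)

z_r = atanh(0.424) = 0.452559;  SE = 1/√(n−3) = 1/√69 = 0.120386
z-limits: 0.452559 ± 1.960·0.120386 = 0.452559 ± 0.235957 = [0.216602, 0.688516]
ρ-limits: (tanh 0.216602, tanh 0.688516) = (0.213, 0.597)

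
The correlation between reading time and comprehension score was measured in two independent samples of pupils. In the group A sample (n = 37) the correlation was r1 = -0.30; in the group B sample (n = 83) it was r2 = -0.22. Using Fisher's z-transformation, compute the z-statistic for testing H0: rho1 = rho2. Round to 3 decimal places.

-0.419

Fisher z-transforms: z1 = atanh(-0.30) = -0.309520, z2 = atanh(-0.22) = -0.223656; difference d = -0.085864
Var(d) = 1/34 + 1/80 = 0.0294118 + 0.0125000 = 0.0419118
z = d/√Var(d) = -0.085864 / √0.0419118 = -0.085864 / 0.204724 = -0.419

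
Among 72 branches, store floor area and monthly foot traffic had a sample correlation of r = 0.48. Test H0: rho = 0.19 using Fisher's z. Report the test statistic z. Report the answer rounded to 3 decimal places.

2.747

z_r = atanh(0.48) = 0.522984,  z_0 = atanh(0.19) = 0.192337
SE = 1/√(n−3) = 1/√69 = 0.120386
z = (z_r − z_0)/SE = (0.522984 − 0.192337) / 0.120386 = 0.330647 / 0.120386 = 2.747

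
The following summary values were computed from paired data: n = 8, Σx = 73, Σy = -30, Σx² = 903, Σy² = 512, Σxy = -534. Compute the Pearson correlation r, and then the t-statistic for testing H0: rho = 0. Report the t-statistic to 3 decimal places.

S_xy = nΣxy − ΣxΣy = 8·(-534) − 73·(-30) = -4272 − (-2190) = -2082
S_xx = nΣx² − (Σx)² = 8·903 − 73² = 7224 − 5329 = 1895
S_yy = nΣy² − (Σy)² = 8·512 − (-30)² = 4096 − 900 = 3196
r = S_xy / √(S_xx·S_yy) = -2082 / √(1895·3196) = -2082 / √6056420 = -2082 / 2460.9795 = -0.8460
t = r·√(n−2)/√(1−r²) = -0.8460·√6 / √(1−0.715716) = -2.072268 / 0.533183 = -3.887

-3.887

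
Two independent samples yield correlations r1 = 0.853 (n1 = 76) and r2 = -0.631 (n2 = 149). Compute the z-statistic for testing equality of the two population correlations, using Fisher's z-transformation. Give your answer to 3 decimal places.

14.023

z1 = atanh(0.853) = 1.267064,  z2 = atanh(-0.631) = -0.743076
SE = √(1/(n1−3) + 1/(n2−3)) = √(1/73 + 1/146) = √(0.0136986 + 0.0068493) = √0.0205479 = 0.143345
z = (z1 − z2)/SE = (1.267064 − (-0.743076)) / 0.143345 = 2.010140 / 0.143345 = 14.023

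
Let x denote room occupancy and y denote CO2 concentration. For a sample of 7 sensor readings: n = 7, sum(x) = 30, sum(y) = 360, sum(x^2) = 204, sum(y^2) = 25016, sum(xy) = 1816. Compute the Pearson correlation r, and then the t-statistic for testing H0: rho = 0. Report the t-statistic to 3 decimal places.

0.947

S_xy = nΣxy − ΣxΣy = 7·1816 − 30·360 = 12712 − 10800 = 1912
S_xx = nΣx² − (Σx)² = 7·204 − 30² = 1428 − 900 = 528
S_yy = nΣy² − (Σy)² = 7·25016 − 360² = 175112 − 129600 = 45512
r = S_xy / √(S_xx·S_yy) = 1912 / √(528·45512) = 1912 / √24030336 = 1912 / 4902.0747 = 0.3900
t = r·√(n−2)/√(1−r²) = 0.3900·√5 / √(1−0.152100) = 0.872067 / 0.920815 = 0.947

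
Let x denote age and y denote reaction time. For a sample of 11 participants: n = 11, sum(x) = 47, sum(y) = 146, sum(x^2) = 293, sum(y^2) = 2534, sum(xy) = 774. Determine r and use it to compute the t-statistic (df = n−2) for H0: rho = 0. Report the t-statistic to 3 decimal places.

2.503

S_xy = nΣxy − ΣxΣy = 11·774 − 47·146 = 8514 − 6862 = 1652
S_xx = nΣx² − (Σx)² = 11·293 − 47² = 3223 − 2209 = 1014
S_yy = nΣy² − (Σy)² = 11·2534 − 146² = 27874 − 21316 = 6558
r = S_xy / √(S_xx·S_yy) = 1652 / √(1014·6558) = 1652 / √6649812 = 1652 / 2578.7229 = 0.6406
t = r·√(n−2)/√(1−r²) = 0.6406·√9 / √(1−0.410368) = 1.921800 / 0.767875 = 2.503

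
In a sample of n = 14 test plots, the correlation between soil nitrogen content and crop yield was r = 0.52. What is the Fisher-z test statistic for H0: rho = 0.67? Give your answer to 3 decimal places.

-0.777

Fisher z: atanh(0.52) = 0.576340, atanh(0.67) = 0.810743
z = (z_r − z_0)·√(n−3) = (0.576340 − 0.810743)·√11 = -0.234403 · 3.316625 = -0.777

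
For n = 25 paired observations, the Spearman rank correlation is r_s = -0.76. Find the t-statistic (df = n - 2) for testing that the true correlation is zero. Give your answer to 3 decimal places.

-5.608

t = r_s·√(n−2) / √(1−r_s²) with r_s = -0.76, n = 25
  = -0.76·√23 / √(1 − 0.5776)
  = -0.76·4.795832 / 0.649923
  = -3.644832 / 0.649923 = -5.608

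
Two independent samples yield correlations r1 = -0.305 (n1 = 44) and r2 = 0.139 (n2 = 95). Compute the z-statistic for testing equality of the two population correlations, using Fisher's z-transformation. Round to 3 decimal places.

Fisher z-transforms: z1 = atanh(-0.305) = -0.315023, z2 = atanh(0.139) = 0.139906; difference d = -0.454929
Var(d) = 1/41 + 1/92 = 0.0243902 + 0.0108696 = 0.0352598
z = d/√Var(d) = -0.454929 / √0.0352598 = -0.454929 / 0.187776 = -2.423

-2.423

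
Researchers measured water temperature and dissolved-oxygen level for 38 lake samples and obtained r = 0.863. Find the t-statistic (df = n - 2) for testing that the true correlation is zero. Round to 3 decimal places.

1 − r² = 1 − 0.744769 = 0.255231;  √(1−r²) = 0.505204
√(n−2) = √36 = 6.000000
t = r·√(n−2)/√(1−r²) = 0.863 · 6.000000 / 0.505204 = 10.249

10.249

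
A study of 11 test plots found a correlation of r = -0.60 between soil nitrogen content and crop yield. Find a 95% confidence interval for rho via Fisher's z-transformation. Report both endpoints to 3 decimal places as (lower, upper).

z_r = atanh(-0.60) = -0.693147;  SE = 1/√(n−3) = 1/√8 = 0.353553
z-limits: -0.693147 ± 1.960·0.353553 = -0.693147 ± 0.692964 = [-1.386111, -0.000183]
ρ-limits: (tanh -1.386111, tanh -0.000183) = (-0.882, 0.000)

(-0.882, 0.000)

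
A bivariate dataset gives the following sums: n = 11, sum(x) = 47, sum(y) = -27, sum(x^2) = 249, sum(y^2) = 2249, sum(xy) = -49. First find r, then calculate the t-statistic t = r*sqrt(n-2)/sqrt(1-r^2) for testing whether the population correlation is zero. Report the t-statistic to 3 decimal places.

0.627

Numerator: nΣxy − (Σx)(Σy) = 11·(-49) − (47)(-27) = 730
Denominator: √[(nΣx²−(Σx)²)(nΣy²−(Σy)²)]
  nΣx²−(Σx)² = 11·249 − 2209 = 530;  nΣy²−(Σy)² = 11·2249 − 729 = 24010
  √(530·24010) = √12725300 = 3567.2538
r = 730 / 3567.2538 = 0.2046
t = r·√(n−2)/√(1−r²) = 0.2046·√9 / √(1−0.041861) = 0.613800 / 0.978846 = 0.627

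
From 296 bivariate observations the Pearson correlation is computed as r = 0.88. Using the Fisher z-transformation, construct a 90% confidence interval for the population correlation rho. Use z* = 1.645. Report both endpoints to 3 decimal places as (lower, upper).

(0.856, 0.900)

Fisher z: z_r = atanh(r) = ½·ln((1+0.88)/(1−0.88)) = 1.375768
SE(z) = 1/√(n−3) = 1/√293 = 0.058421
90% ⇒ z* = 1.645; margin = 1.645·0.058421 = 0.096103
CI on z-scale: (1.279665, 1.471871)
Back-transform: tanh(1.279665) = 0.856396, tanh(1.471871) = 0.899934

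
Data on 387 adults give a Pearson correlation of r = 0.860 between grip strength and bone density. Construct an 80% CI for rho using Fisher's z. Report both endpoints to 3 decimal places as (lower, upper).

z_r = atanh(0.860) = 1.293345;  SE = 1/√(n−3) = 1/√384 = 0.051031
z-limits: 1.293345 ± 1.282·0.051031 = 1.293345 ± 0.065422 = [1.227923, 1.358767]
ρ-limits: (tanh 1.227923, tanh 1.358767) = (0.842, 0.876)

(0.842, 0.876)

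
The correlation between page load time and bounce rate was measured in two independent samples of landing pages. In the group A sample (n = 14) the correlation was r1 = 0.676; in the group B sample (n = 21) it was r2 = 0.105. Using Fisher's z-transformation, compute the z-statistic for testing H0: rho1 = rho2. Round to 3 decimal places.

z1 = atanh(0.676) = 0.821711,  z2 = atanh(0.105) = 0.105388
SE = √(1/(n1−3) + 1/(n2−3)) = √(1/11 + 1/18) = √(0.0909091 + 0.0555556) = √0.1464647 = 0.382707
z = (z1 − z2)/SE = (0.821711 − 0.105388) / 0.382707 = 0.716323 / 0.382707 = 1.872

1.872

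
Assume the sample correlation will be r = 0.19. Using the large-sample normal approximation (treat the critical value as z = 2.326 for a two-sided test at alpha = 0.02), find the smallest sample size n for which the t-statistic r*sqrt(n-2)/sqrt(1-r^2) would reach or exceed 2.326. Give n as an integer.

r√(n−2)/√(1−r²) ≥ 2.326  ⇔  n−2 ≥ (2.326)²·(1−r²)/r²
(1−r²)/r² = (1−0.0361)/0.0361 = 26.7008
n ≥ 2 + 5.410276·26.7008 = 2 + 144.4587 = 146.4587
⌈146.4587⌉ = 147

147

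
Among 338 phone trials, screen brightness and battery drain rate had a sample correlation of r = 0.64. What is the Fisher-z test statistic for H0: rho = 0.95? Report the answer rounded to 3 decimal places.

-19.650

z_r = atanh(0.64) = 0.758174,  z_0 = atanh(0.95) = 1.831781
SE = 1/√(n−3) = 1/√335 = 0.054636
z = (z_r − z_0)/SE = (0.758174 − 1.831781) / 0.054636 = -1.073607 / 0.054636 = -19.650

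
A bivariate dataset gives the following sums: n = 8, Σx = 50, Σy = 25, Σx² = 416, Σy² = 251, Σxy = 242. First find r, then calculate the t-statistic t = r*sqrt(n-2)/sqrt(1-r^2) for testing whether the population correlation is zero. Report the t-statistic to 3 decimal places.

Numerator: nΣxy − (Σx)(Σy) = 8·242 − (50)(25) = 686
Denominator: √[(nΣx²−(Σx)²)(nΣy²−(Σy)²)]
  nΣx²−(Σx)² = 8·416 − 2500 = 828;  nΣy²−(Σy)² = 8·251 − 625 = 1383
  √(828·1383) = √1145124 = 1070.1047
r = 686 / 1070.1047 = 0.6411
t = r·√(n−2)/√(1−r²) = 0.6411·√6 / √(1−0.411009) = 1.570368 / 0.767457 = 2.046

2.046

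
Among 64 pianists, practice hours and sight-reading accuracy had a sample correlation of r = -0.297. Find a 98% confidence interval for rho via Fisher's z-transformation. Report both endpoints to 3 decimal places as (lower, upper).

(-0.540, -0.008)

Fisher z: z_r = atanh(r) = ½·ln((1+(-0.297))/(1−(-0.297))) = -0.306226
SE(z) = 1/√(n−3) = 1/√61 = 0.128037
98% ⇒ z* = 2.326; margin = 2.326·0.128037 = 0.297814
CI on z-scale: (-0.604040, -0.008412)
Back-transform: tanh(-0.604040) = -0.539918, tanh(-0.008412) = -0.008412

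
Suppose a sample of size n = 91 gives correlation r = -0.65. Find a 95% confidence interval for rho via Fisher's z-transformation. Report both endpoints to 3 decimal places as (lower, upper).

z_r = atanh(-0.65) = -0.775299;  SE = 1/√(n−3) = 1/√88 = 0.106600
z-limits: -0.775299 ± 1.960·0.106600 = -0.775299 ± 0.208936 = [-0.984235, -0.566363]
ρ-limits: (tanh -0.984235, tanh -0.566363) = (-0.755, -0.513)

(-0.755, -0.513)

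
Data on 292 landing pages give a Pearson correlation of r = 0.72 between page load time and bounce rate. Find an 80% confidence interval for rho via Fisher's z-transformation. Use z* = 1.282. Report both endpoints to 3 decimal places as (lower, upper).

Fisher z: z_r = atanh(r) = ½·ln((1+0.72)/(1−0.72)) = 0.907645
SE(z) = 1/√(n−3) = 1/√289 = 0.058824
80% ⇒ z* = 1.282; margin = 1.282·0.058824 = 0.075412
CI on z-scale: (0.832233, 0.983057)
Back-transform: tanh(0.832233) = 0.681673, tanh(0.983057) = 0.754386

(0.682, 0.754)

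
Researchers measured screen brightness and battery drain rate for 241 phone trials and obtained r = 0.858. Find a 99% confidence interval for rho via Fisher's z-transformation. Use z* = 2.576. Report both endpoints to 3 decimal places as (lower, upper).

(0.807, 0.896)

Fisher z: z_r = atanh(r) = ½·ln((1+0.858)/(1−0.858)) = 1.285714
SE(z) = 1/√(n−3) = 1/√238 = 0.064820
99% ⇒ z* = 2.576; margin = 2.576·0.064820 = 0.166976
CI on z-scale: (1.118738, 1.452690)
Back-transform: tanh(1.118738) = 0.807130, tanh(1.452690) = 0.896223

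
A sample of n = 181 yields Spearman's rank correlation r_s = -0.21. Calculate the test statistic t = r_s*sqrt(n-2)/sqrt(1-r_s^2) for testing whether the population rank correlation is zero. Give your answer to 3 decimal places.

-2.874

1 − r_s² = 1 − 0.0441 = 0.9559;  √(1−r_s²) = 0.977701
√(n−2) = √179 = 13.379088
t = r_s·√(n−2)/√(1−r_s²) = -0.21 · 13.379088 / 0.977701 = -2.874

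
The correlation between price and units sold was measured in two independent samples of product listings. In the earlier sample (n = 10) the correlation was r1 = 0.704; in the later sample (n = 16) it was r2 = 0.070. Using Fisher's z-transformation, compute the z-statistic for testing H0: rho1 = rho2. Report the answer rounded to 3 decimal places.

1.717

z1 = atanh(0.704) = 0.875187,  z2 = atanh(0.070) = 0.070115
SE = √(1/(n1−3) + 1/(n2−3)) = √(1/7 + 1/13) = √(0.1428571 + 0.0769231) = √0.2197802 = 0.468807
z = (z1 − z2)/SE = (0.875187 − 0.070115) / 0.468807 = 0.805072 / 0.468807 = 1.717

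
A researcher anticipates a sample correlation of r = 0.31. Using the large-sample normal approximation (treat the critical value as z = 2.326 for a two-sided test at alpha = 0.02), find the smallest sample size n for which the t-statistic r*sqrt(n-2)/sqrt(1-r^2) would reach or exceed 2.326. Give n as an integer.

r√(n−2)/√(1−r²) ≥ 2.326  ⇔  n−2 ≥ (2.326)²·(1−r²)/r²
(1−r²)/r² = (1−0.0961)/0.0961 = 9.4058
n ≥ 2 + 5.410276·9.4058 = 2 + 50.8880 = 52.8880
⌈52.8880⌉ = 53

53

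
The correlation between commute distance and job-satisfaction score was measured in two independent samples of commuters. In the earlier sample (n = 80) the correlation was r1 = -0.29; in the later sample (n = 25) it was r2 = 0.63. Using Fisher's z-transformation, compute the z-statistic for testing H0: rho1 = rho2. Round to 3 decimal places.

-4.302

z1 = atanh(-0.29) = -0.298566,  z2 = atanh(0.63) = 0.741416
SE = √(1/(n1−3) + 1/(n2−3)) = √(1/77 + 1/22) = √(0.0129870 + 0.0454545) = √0.0584415 = 0.241747
z = (z1 − z2)/SE = (-0.298566 − 0.741416) / 0.241747 = -1.039982 / 0.241747 = -4.302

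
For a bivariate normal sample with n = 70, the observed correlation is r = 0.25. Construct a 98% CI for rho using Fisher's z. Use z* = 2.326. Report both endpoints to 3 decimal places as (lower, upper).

z_r = atanh(0.25) = 0.255413;  SE = 1/√(n−3) = 1/√67 = 0.122169
z-limits: 0.255413 ± 2.326·0.122169 = 0.255413 ± 0.284165 = [-0.028752, 0.539578]
ρ-limits: (tanh -0.028752, tanh 0.539578) = (-0.029, 0.493)

(-0.029, 0.493)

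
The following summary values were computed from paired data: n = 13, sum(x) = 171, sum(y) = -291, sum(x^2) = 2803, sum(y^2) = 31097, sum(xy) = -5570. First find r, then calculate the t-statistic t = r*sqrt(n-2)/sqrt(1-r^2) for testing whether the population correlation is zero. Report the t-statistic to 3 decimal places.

-1.777

S_xy = nΣxy − ΣxΣy = 13·(-5570) − 171·(-291) = -72410 − (-49761) = -22649
S_xx = nΣx² − (Σx)² = 13·2803 − 171² = 36439 − 29241 = 7198
S_yy = nΣy² − (Σy)² = 13·31097 − (-291)² = 404261 − 84681 = 319580
r = S_xy / √(S_xx·S_yy) = -22649 / √(7198·319580) = -22649 / √2300336840 = -22649 / 47961.8269 = -0.4722
t = r·√(n−2)/√(1−r²) = -0.4722·√11 / √(1−0.222973) = -1.566110 / 0.881491 = -1.777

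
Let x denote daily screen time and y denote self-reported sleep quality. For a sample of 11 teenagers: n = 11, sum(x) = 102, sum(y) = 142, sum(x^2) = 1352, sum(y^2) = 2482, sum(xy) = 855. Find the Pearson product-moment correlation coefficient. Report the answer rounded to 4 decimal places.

-0.8994

Numerator: nΣxy − (Σx)(Σy) = 11·855 − (102)(142) = -5079
Denominator: √[(nΣx²−(Σx)²)(nΣy²−(Σy)²)]
  nΣx²−(Σx)² = 11·1352 − 10404 = 4468;  nΣy²−(Σy)² = 11·2482 − 20164 = 7138
  √(4468·7138) = √31892584 = 5647.3519
r = -5079 / 5647.3519 = -0.8994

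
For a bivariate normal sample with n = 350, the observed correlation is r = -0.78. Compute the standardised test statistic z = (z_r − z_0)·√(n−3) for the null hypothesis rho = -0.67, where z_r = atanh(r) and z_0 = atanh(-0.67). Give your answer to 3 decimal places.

Fisher z: atanh(-0.78) = -1.045371, atanh(-0.67) = -0.810743
z = (z_r − z_0)·√(n−3) = (-1.045371 − (-0.810743))·√347 = -0.234628 · 18.627936 = -4.371

-4.371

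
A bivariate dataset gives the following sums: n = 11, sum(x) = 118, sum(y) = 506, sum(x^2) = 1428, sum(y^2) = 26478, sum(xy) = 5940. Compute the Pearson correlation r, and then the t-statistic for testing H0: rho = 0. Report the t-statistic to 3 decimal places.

Numerator: nΣxy − (Σx)(Σy) = 11·5940 − (118)(506) = 5632
Denominator: √[(nΣx²−(Σx)²)(nΣy²−(Σy)²)]
  nΣx²−(Σx)² = 11·1428 − 13924 = 1784;  nΣy²−(Σy)² = 11·26478 − 256036 = 35222
  √(1784·35222) = √62836048 = 7926.9192
r = 5632 / 7926.9192 = 0.7105
t = r·√(n−2)/√(1−r²) = 0.7105·√9 / √(1−0.504810) = 2.131500 / 0.703697 = 3.029

3.029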